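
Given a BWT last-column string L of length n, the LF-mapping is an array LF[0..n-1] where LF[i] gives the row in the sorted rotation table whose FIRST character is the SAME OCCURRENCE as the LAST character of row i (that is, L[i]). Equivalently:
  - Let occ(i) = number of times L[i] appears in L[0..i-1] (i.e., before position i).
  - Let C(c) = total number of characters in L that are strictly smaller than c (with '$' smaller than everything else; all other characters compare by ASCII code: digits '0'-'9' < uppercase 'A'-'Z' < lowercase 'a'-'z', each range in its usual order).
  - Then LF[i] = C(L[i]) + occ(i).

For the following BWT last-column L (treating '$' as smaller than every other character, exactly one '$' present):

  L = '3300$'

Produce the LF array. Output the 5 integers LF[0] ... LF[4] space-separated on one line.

Answer: 3 4 1 2 0

Derivation:
Char counts: '$':1, '0':2, '3':2
C (first-col start): C('$')=0, C('0')=1, C('3')=3
L[0]='3': occ=0, LF[0]=C('3')+0=3+0=3
L[1]='3': occ=1, LF[1]=C('3')+1=3+1=4
L[2]='0': occ=0, LF[2]=C('0')+0=1+0=1
L[3]='0': occ=1, LF[3]=C('0')+1=1+1=2
L[4]='$': occ=0, LF[4]=C('$')+0=0+0=0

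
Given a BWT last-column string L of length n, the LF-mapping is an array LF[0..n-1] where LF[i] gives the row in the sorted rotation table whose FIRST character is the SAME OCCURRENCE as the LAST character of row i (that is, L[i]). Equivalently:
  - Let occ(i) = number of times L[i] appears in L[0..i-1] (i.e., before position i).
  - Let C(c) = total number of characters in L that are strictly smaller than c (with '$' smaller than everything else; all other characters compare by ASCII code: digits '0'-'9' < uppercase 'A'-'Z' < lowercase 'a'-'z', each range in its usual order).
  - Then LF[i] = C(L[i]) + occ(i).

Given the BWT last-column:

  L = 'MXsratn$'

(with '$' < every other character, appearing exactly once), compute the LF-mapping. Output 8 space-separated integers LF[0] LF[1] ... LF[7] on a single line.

Answer: 1 2 6 5 3 7 4 0

Derivation:
Char counts: '$':1, 'M':1, 'X':1, 'a':1, 'n':1, 'r':1, 's':1, 't':1
C (first-col start): C('$')=0, C('M')=1, C('X')=2, C('a')=3, C('n')=4, C('r')=5, C('s')=6, C('t')=7
L[0]='M': occ=0, LF[0]=C('M')+0=1+0=1
L[1]='X': occ=0, LF[1]=C('X')+0=2+0=2
L[2]='s': occ=0, LF[2]=C('s')+0=6+0=6
L[3]='r': occ=0, LF[3]=C('r')+0=5+0=5
L[4]='a': occ=0, LF[4]=C('a')+0=3+0=3
L[5]='t': occ=0, LF[5]=C('t')+0=7+0=7
L[6]='n': occ=0, LF[6]=C('n')+0=4+0=4
L[7]='$': occ=0, LF[7]=C('$')+0=0+0=0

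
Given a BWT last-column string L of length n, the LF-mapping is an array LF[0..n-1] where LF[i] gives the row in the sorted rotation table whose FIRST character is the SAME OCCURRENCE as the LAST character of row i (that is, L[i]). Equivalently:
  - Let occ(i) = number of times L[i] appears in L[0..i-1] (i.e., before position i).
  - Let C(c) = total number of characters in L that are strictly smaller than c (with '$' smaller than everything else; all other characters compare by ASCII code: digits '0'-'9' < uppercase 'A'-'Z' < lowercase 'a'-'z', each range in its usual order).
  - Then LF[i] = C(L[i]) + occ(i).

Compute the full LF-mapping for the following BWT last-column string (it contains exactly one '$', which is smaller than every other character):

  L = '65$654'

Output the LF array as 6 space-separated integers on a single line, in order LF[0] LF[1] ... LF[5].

Char counts: '$':1, '4':1, '5':2, '6':2
C (first-col start): C('$')=0, C('4')=1, C('5')=2, C('6')=4
L[0]='6': occ=0, LF[0]=C('6')+0=4+0=4
L[1]='5': occ=0, LF[1]=C('5')+0=2+0=2
L[2]='$': occ=0, LF[2]=C('$')+0=0+0=0
L[3]='6': occ=1, LF[3]=C('6')+1=4+1=5
L[4]='5': occ=1, LF[4]=C('5')+1=2+1=3
L[5]='4': occ=0, LF[5]=C('4')+0=1+0=1

Answer: 4 2 0 5 3 1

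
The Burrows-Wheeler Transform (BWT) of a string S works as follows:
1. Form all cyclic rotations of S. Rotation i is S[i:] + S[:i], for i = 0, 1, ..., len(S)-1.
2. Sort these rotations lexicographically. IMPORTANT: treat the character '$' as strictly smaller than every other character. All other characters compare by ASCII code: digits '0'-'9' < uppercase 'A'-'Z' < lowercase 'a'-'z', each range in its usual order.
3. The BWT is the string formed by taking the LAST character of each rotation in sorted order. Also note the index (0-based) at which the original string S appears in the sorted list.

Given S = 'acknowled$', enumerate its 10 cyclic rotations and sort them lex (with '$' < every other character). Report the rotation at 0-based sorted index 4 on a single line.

Answer: ed$acknowl

Derivation:
All 10 rotations (rotation i = S[i:]+S[:i]):
  rot[0] = acknowled$
  rot[1] = cknowled$a
  rot[2] = knowled$ac
  rot[3] = nowled$ack
  rot[4] = owled$ackn
  rot[5] = wled$ackno
  rot[6] = led$acknow
  rot[7] = ed$acknowl
  rot[8] = d$acknowle
  rot[9] = $acknowled
Sorted (with $ < everything):
  sorted[0] = $acknowled
  sorted[1] = acknowled$
  sorted[2] = cknowled$a
  sorted[3] = d$acknowle
  sorted[4] = ed$acknowl
  sorted[5] = knowled$ac
  sorted[6] = led$acknow
  sorted[7] = nowled$ack
  sorted[8] = owled$ackn
  sorted[9] = wled$ackno
sorted[4] = ed$acknowl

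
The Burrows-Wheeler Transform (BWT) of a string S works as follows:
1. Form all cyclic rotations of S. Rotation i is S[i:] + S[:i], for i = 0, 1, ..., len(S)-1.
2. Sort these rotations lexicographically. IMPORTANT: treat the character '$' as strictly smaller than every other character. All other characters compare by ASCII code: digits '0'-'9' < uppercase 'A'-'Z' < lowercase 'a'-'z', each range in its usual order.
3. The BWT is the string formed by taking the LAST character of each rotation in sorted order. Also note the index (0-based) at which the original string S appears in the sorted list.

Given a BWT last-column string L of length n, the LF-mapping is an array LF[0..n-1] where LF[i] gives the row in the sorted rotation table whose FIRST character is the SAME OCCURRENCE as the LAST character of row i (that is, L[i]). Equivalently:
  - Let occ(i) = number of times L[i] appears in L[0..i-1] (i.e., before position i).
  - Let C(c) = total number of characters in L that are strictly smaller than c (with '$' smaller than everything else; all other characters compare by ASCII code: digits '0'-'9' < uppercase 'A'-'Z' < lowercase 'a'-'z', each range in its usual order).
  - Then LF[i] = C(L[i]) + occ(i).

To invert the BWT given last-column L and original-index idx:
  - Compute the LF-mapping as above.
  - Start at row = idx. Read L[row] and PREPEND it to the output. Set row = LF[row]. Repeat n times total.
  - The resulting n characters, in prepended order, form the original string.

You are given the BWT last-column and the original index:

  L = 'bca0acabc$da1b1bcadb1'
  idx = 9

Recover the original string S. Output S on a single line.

LF mapping: 10 15 5 1 6 16 7 11 17 0 19 8 2 12 3 13 18 9 20 14 4
Walk LF starting at row 9, prepending L[row]:
  step 1: row=9, L[9]='$', prepend. Next row=LF[9]=0
  step 2: row=0, L[0]='b', prepend. Next row=LF[0]=10
  step 3: row=10, L[10]='d', prepend. Next row=LF[10]=19
  step 4: row=19, L[19]='b', prepend. Next row=LF[19]=14
  step 5: row=14, L[14]='1', prepend. Next row=LF[14]=3
  step 6: row=3, L[3]='0', prepend. Next row=LF[3]=1
  step 7: row=1, L[1]='c', prepend. Next row=LF[1]=15
  step 8: row=15, L[15]='b', prepend. Next row=LF[15]=13
  step 9: row=13, L[13]='b', prepend. Next row=LF[13]=12
  step 10: row=12, L[12]='1', prepend. Next row=LF[12]=2
  step 11: row=2, L[2]='a', prepend. Next row=LF[2]=5
  step 12: row=5, L[5]='c', prepend. Next row=LF[5]=16
  step 13: row=16, L[16]='c', prepend. Next row=LF[16]=18
  step 14: row=18, L[18]='d', prepend. Next row=LF[18]=20
  step 15: row=20, L[20]='1', prepend. Next row=LF[20]=4
  step 16: row=4, L[4]='a', prepend. Next row=LF[4]=6
  step 17: row=6, L[6]='a', prepend. Next row=LF[6]=7
  step 18: row=7, L[7]='b', prepend. Next row=LF[7]=11
  step 19: row=11, L[11]='a', prepend. Next row=LF[11]=8
  step 20: row=8, L[8]='c', prepend. Next row=LF[8]=17
  step 21: row=17, L[17]='a', prepend. Next row=LF[17]=9
Reversed output: acabaa1dcca1bbc01bdb$

Answer: acabaa1dcca1bbc01bdb$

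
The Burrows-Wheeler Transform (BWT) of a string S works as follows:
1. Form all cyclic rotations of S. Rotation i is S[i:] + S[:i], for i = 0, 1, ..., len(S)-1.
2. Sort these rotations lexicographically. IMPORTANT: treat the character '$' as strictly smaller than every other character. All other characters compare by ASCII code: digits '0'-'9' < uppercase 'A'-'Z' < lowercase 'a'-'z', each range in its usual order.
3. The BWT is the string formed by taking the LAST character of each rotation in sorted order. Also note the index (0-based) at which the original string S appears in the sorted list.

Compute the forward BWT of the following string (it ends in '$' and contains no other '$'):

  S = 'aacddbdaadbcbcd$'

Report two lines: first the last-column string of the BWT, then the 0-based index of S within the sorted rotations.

All 16 rotations (rotation i = S[i:]+S[:i]):
  rot[0] = aacddbdaadbcbcd$
  rot[1] = acddbdaadbcbcd$a
  rot[2] = cddbdaadbcbcd$aa
  rot[3] = ddbdaadbcbcd$aac
  rot[4] = dbdaadbcbcd$aacd
  rot[5] = bdaadbcbcd$aacdd
  rot[6] = daadbcbcd$aacddb
  rot[7] = aadbcbcd$aacddbd
  rot[8] = adbcbcd$aacddbda
  rot[9] = dbcbcd$aacddbdaa
  rot[10] = bcbcd$aacddbdaad
  rot[11] = cbcd$aacddbdaadb
  rot[12] = bcd$aacddbdaadbc
  rot[13] = cd$aacddbdaadbcb
  rot[14] = d$aacddbdaadbcbc
  rot[15] = $aacddbdaadbcbcd
Sorted (with $ < everything):
  sorted[0] = $aacddbdaadbcbcd  (last char: 'd')
  sorted[1] = aacddbdaadbcbcd$  (last char: '$')
  sorted[2] = aadbcbcd$aacddbd  (last char: 'd')
  sorted[3] = acddbdaadbcbcd$a  (last char: 'a')
  sorted[4] = adbcbcd$aacddbda  (last char: 'a')
  sorted[5] = bcbcd$aacddbdaad  (last char: 'd')
  sorted[6] = bcd$aacddbdaadbc  (last char: 'c')
  sorted[7] = bdaadbcbcd$aacdd  (last char: 'd')
  sorted[8] = cbcd$aacddbdaadb  (last char: 'b')
  sorted[9] = cd$aacddbdaadbcb  (last char: 'b')
  sorted[10] = cddbdaadbcbcd$aa  (last char: 'a')
  sorted[11] = d$aacddbdaadbcbc  (last char: 'c')
  sorted[12] = daadbcbcd$aacddb  (last char: 'b')
  sorted[13] = dbcbcd$aacddbdaa  (last char: 'a')
  sorted[14] = dbdaadbcbcd$aacd  (last char: 'd')
  sorted[15] = ddbdaadbcbcd$aac  (last char: 'c')
Last column: d$daadcdbbacbadc
Original string S is at sorted index 1

Answer: d$daadcdbbacbadc
1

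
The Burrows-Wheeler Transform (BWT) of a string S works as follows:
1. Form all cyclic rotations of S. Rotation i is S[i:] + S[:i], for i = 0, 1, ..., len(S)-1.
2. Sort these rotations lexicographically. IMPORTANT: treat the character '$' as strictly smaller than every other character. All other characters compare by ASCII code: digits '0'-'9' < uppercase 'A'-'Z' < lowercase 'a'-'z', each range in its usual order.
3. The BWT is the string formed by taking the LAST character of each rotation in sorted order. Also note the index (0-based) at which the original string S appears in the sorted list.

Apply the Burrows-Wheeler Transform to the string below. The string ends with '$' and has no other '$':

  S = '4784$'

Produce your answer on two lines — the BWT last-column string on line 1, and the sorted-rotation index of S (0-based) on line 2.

Answer: 48$47
2

Derivation:
All 5 rotations (rotation i = S[i:]+S[:i]):
  rot[0] = 4784$
  rot[1] = 784$4
  rot[2] = 84$47
  rot[3] = 4$478
  rot[4] = $4784
Sorted (with $ < everything):
  sorted[0] = $4784  (last char: '4')
  sorted[1] = 4$478  (last char: '8')
  sorted[2] = 4784$  (last char: '$')
  sorted[3] = 784$4  (last char: '4')
  sorted[4] = 84$47  (last char: '7')
Last column: 48$47
Original string S is at sorted index 2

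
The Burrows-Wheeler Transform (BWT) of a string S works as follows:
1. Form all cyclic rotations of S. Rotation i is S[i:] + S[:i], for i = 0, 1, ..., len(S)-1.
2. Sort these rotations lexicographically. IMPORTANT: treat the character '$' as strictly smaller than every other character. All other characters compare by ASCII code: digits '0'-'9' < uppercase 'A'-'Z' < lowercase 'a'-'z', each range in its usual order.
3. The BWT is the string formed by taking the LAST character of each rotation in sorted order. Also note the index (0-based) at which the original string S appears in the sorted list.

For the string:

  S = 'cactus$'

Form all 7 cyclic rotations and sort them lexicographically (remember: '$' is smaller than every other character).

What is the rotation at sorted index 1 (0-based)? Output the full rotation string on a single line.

All 7 rotations (rotation i = S[i:]+S[:i]):
  rot[0] = cactus$
  rot[1] = actus$c
  rot[2] = ctus$ca
  rot[3] = tus$cac
  rot[4] = us$cact
  rot[5] = s$cactu
  rot[6] = $cactus
Sorted (with $ < everything):
  sorted[0] = $cactus
  sorted[1] = actus$c
  sorted[2] = cactus$
  sorted[3] = ctus$ca
  sorted[4] = s$cactu
  sorted[5] = tus$cac
  sorted[6] = us$cact
sorted[1] = actus$c

Answer: actus$c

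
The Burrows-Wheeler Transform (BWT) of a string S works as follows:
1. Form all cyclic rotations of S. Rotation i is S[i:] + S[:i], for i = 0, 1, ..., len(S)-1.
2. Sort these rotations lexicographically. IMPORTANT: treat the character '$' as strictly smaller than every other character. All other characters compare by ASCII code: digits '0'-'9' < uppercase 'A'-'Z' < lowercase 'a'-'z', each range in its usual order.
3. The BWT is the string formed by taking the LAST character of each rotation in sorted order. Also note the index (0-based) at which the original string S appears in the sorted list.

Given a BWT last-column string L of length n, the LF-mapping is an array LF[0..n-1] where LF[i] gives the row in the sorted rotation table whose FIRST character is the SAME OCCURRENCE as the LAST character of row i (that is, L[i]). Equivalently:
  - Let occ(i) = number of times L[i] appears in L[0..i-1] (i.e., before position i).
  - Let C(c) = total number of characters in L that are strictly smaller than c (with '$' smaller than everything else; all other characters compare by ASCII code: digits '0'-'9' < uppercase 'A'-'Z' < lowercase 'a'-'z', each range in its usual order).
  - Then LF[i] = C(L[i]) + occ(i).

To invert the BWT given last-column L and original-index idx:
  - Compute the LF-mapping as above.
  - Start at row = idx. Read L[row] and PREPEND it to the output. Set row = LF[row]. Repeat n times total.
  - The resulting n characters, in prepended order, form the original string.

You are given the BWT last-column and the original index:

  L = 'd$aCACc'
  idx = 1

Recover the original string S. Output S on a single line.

LF mapping: 6 0 4 2 1 3 5
Walk LF starting at row 1, prepending L[row]:
  step 1: row=1, L[1]='$', prepend. Next row=LF[1]=0
  step 2: row=0, L[0]='d', prepend. Next row=LF[0]=6
  step 3: row=6, L[6]='c', prepend. Next row=LF[6]=5
  step 4: row=5, L[5]='C', prepend. Next row=LF[5]=3
  step 5: row=3, L[3]='C', prepend. Next row=LF[3]=2
  step 6: row=2, L[2]='a', prepend. Next row=LF[2]=4
  step 7: row=4, L[4]='A', prepend. Next row=LF[4]=1
Reversed output: AaCCcd$

Answer: AaCCcd$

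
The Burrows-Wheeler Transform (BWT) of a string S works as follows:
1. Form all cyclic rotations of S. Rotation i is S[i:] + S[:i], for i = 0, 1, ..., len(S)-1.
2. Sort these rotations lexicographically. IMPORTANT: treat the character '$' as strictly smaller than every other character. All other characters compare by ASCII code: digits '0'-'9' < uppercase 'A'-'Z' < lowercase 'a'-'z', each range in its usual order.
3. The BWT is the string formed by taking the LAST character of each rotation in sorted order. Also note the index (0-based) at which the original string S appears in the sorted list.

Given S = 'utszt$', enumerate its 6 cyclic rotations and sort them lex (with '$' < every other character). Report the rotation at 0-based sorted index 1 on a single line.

All 6 rotations (rotation i = S[i:]+S[:i]):
  rot[0] = utszt$
  rot[1] = tszt$u
  rot[2] = szt$ut
  rot[3] = zt$uts
  rot[4] = t$utsz
  rot[5] = $utszt
Sorted (with $ < everything):
  sorted[0] = $utszt
  sorted[1] = szt$ut
  sorted[2] = t$utsz
  sorted[3] = tszt$u
  sorted[4] = utszt$
  sorted[5] = zt$uts
sorted[1] = szt$ut

Answer: szt$ut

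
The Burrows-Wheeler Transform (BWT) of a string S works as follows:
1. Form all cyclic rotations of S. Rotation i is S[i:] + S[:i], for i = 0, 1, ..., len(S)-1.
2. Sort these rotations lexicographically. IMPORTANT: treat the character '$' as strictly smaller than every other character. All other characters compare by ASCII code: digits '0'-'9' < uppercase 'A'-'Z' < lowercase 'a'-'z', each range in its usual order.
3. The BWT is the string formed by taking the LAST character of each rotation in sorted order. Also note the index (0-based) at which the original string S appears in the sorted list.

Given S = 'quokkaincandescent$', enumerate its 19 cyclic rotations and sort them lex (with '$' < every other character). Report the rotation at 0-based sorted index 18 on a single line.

All 19 rotations (rotation i = S[i:]+S[:i]):
  rot[0] = quokkaincandescent$
  rot[1] = uokkaincandescent$q
  rot[2] = okkaincandescent$qu
  rot[3] = kkaincandescent$quo
  rot[4] = kaincandescent$quok
  rot[5] = aincandescent$quokk
  rot[6] = incandescent$quokka
  rot[7] = ncandescent$quokkai
  rot[8] = candescent$quokkain
  rot[9] = andescent$quokkainc
  rot[10] = ndescent$quokkainca
  rot[11] = descent$quokkaincan
  rot[12] = escent$quokkaincand
  rot[13] = scent$quokkaincande
  rot[14] = cent$quokkaincandes
  rot[15] = ent$quokkaincandesc
  rot[16] = nt$quokkaincandesce
  rot[17] = t$quokkaincandescen
  rot[18] = $quokkaincandescent
Sorted (with $ < everything):
  sorted[0] = $quokkaincandescent
  sorted[1] = aincandescent$quokk
  sorted[2] = andescent$quokkainc
  sorted[3] = candescent$quokkain
  sorted[4] = cent$quokkaincandes
  sorted[5] = descent$quokkaincan
  sorted[6] = ent$quokkaincandesc
  sorted[7] = escent$quokkaincand
  sorted[8] = incandescent$quokka
  sorted[9] = kaincandescent$quok
  sorted[10] = kkaincandescent$quo
  sorted[11] = ncandescent$quokkai
  sorted[12] = ndescent$quokkainca
  sorted[13] = nt$quokkaincandesce
  sorted[14] = okkaincandescent$qu
  sorted[15] = quokkaincandescent$
  sorted[16] = scent$quokkaincande
  sorted[17] = t$quokkaincandescen
  sorted[18] = uokkaincandescent$q
sorted[18] = uokkaincandescent$q

Answer: uokkaincandescent$q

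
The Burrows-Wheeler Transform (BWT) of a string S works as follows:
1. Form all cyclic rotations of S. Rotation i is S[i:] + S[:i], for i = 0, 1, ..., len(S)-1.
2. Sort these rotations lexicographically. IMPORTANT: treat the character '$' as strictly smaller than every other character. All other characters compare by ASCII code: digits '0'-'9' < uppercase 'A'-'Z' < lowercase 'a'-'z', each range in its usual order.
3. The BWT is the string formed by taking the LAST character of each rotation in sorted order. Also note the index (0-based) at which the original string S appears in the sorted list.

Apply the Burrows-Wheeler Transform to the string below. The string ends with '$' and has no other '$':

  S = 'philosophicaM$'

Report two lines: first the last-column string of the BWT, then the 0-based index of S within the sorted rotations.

Answer: Macipphhislo$o
12

Derivation:
All 14 rotations (rotation i = S[i:]+S[:i]):
  rot[0] = philosophicaM$
  rot[1] = hilosophicaM$p
  rot[2] = ilosophicaM$ph
  rot[3] = losophicaM$phi
  rot[4] = osophicaM$phil
  rot[5] = sophicaM$philo
  rot[6] = ophicaM$philos
  rot[7] = phicaM$philoso
  rot[8] = hicaM$philosop
  rot[9] = icaM$philosoph
  rot[10] = caM$philosophi
  rot[11] = aM$philosophic
  rot[12] = M$philosophica
  rot[13] = $philosophicaM
Sorted (with $ < everything):
  sorted[0] = $philosophicaM  (last char: 'M')
  sorted[1] = M$philosophica  (last char: 'a')
  sorted[2] = aM$philosophic  (last char: 'c')
  sorted[3] = caM$philosophi  (last char: 'i')
  sorted[4] = hicaM$philosop  (last char: 'p')
  sorted[5] = hilosophicaM$p  (last char: 'p')
  sorted[6] = icaM$philosoph  (last char: 'h')
  sorted[7] = ilosophicaM$ph  (last char: 'h')
  sorted[8] = losophicaM$phi  (last char: 'i')
  sorted[9] = ophicaM$philos  (last char: 's')
  sorted[10] = osophicaM$phil  (last char: 'l')
  sorted[11] = phicaM$philoso  (last char: 'o')
  sorted[12] = philosophicaM$  (last char: '$')
  sorted[13] = sophicaM$philo  (last char: 'o')
Last column: Macipphhislo$o
Original string S is at sorted index 12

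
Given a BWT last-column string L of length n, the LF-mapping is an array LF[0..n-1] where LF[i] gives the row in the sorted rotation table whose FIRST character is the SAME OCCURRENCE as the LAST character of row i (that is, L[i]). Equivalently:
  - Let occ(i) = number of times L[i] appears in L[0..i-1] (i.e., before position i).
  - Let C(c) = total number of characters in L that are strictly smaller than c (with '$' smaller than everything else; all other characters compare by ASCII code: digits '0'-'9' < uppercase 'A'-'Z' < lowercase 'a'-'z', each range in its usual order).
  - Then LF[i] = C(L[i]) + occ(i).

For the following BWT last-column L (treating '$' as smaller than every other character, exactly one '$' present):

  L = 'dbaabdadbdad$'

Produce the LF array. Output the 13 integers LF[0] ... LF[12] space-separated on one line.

Char counts: '$':1, 'a':4, 'b':3, 'd':5
C (first-col start): C('$')=0, C('a')=1, C('b')=5, C('d')=8
L[0]='d': occ=0, LF[0]=C('d')+0=8+0=8
L[1]='b': occ=0, LF[1]=C('b')+0=5+0=5
L[2]='a': occ=0, LF[2]=C('a')+0=1+0=1
L[3]='a': occ=1, LF[3]=C('a')+1=1+1=2
L[4]='b': occ=1, LF[4]=C('b')+1=5+1=6
L[5]='d': occ=1, LF[5]=C('d')+1=8+1=9
L[6]='a': occ=2, LF[6]=C('a')+2=1+2=3
L[7]='d': occ=2, LF[7]=C('d')+2=8+2=10
L[8]='b': occ=2, LF[8]=C('b')+2=5+2=7
L[9]='d': occ=3, LF[9]=C('d')+3=8+3=11
L[10]='a': occ=3, LF[10]=C('a')+3=1+3=4
L[11]='d': occ=4, LF[11]=C('d')+4=8+4=12
L[12]='$': occ=0, LF[12]=C('$')+0=0+0=0

Answer: 8 5 1 2 6 9 3 10 7 11 4 12 0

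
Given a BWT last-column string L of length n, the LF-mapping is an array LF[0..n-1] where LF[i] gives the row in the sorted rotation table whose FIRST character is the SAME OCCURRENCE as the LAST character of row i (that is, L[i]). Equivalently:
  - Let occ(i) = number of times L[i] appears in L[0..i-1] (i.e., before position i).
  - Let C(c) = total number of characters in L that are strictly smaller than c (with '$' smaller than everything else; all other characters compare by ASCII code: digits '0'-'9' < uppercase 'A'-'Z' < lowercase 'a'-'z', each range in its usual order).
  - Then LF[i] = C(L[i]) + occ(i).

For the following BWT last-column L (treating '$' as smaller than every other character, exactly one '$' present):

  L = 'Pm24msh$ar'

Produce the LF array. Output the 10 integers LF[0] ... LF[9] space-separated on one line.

Answer: 3 6 1 2 7 9 5 0 4 8

Derivation:
Char counts: '$':1, '2':1, '4':1, 'P':1, 'a':1, 'h':1, 'm':2, 'r':1, 's':1
C (first-col start): C('$')=0, C('2')=1, C('4')=2, C('P')=3, C('a')=4, C('h')=5, C('m')=6, C('r')=8, C('s')=9
L[0]='P': occ=0, LF[0]=C('P')+0=3+0=3
L[1]='m': occ=0, LF[1]=C('m')+0=6+0=6
L[2]='2': occ=0, LF[2]=C('2')+0=1+0=1
L[3]='4': occ=0, LF[3]=C('4')+0=2+0=2
L[4]='m': occ=1, LF[4]=C('m')+1=6+1=7
L[5]='s': occ=0, LF[5]=C('s')+0=9+0=9
L[6]='h': occ=0, LF[6]=C('h')+0=5+0=5
L[7]='$': occ=0, LF[7]=C('$')+0=0+0=0
L[8]='a': occ=0, LF[8]=C('a')+0=4+0=4
L[9]='r': occ=0, LF[9]=C('r')+0=8+0=8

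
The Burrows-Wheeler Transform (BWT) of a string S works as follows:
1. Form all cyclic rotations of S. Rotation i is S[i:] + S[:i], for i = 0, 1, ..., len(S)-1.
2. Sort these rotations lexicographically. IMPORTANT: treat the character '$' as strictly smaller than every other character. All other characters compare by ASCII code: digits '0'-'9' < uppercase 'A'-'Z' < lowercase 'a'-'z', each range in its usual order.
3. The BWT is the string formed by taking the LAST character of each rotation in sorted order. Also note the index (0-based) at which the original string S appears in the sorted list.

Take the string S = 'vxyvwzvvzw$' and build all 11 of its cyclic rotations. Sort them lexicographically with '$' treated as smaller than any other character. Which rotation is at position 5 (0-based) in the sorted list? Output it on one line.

All 11 rotations (rotation i = S[i:]+S[:i]):
  rot[0] = vxyvwzvvzw$
  rot[1] = xyvwzvvzw$v
  rot[2] = yvwzvvzw$vx
  rot[3] = vwzvvzw$vxy
  rot[4] = wzvvzw$vxyv
  rot[5] = zvvzw$vxyvw
  rot[6] = vvzw$vxyvwz
  rot[7] = vzw$vxyvwzv
  rot[8] = zw$vxyvwzvv
  rot[9] = w$vxyvwzvvz
  rot[10] = $vxyvwzvvzw
Sorted (with $ < everything):
  sorted[0] = $vxyvwzvvzw
  sorted[1] = vvzw$vxyvwz
  sorted[2] = vwzvvzw$vxy
  sorted[3] = vxyvwzvvzw$
  sorted[4] = vzw$vxyvwzv
  sorted[5] = w$vxyvwzvvz
  sorted[6] = wzvvzw$vxyv
  sorted[7] = xyvwzvvzw$v
  sorted[8] = yvwzvvzw$vx
  sorted[9] = zvvzw$vxyvw
  sorted[10] = zw$vxyvwzvv
sorted[5] = w$vxyvwzvvz

Answer: w$vxyvwzvvz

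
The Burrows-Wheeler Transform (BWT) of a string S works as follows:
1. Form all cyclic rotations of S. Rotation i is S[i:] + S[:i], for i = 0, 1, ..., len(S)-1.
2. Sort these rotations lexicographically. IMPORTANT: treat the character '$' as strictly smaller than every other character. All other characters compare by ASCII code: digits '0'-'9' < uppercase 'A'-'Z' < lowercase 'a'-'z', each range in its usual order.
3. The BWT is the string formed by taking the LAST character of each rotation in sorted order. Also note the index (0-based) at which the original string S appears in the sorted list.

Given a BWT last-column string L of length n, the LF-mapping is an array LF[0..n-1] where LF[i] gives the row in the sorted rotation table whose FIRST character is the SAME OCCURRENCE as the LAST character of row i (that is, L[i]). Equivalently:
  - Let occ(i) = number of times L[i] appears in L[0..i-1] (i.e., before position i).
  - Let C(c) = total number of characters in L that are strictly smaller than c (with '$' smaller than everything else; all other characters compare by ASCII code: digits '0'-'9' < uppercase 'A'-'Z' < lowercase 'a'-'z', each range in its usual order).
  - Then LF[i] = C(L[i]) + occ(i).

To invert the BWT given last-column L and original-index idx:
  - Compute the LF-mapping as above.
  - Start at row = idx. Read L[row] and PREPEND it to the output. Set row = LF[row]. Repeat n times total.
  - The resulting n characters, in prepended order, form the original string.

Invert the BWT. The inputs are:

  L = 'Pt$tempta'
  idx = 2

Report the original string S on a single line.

Answer: attemptP$

Derivation:
LF mapping: 1 6 0 7 3 4 5 8 2
Walk LF starting at row 2, prepending L[row]:
  step 1: row=2, L[2]='$', prepend. Next row=LF[2]=0
  step 2: row=0, L[0]='P', prepend. Next row=LF[0]=1
  step 3: row=1, L[1]='t', prepend. Next row=LF[1]=6
  step 4: row=6, L[6]='p', prepend. Next row=LF[6]=5
  step 5: row=5, L[5]='m', prepend. Next row=LF[5]=4
  step 6: row=4, L[4]='e', prepend. Next row=LF[4]=3
  step 7: row=3, L[3]='t', prepend. Next row=LF[3]=7
  step 8: row=7, L[7]='t', prepend. Next row=LF[7]=8
  step 9: row=8, L[8]='a', prepend. Next row=LF[8]=2
Reversed output: attemptP$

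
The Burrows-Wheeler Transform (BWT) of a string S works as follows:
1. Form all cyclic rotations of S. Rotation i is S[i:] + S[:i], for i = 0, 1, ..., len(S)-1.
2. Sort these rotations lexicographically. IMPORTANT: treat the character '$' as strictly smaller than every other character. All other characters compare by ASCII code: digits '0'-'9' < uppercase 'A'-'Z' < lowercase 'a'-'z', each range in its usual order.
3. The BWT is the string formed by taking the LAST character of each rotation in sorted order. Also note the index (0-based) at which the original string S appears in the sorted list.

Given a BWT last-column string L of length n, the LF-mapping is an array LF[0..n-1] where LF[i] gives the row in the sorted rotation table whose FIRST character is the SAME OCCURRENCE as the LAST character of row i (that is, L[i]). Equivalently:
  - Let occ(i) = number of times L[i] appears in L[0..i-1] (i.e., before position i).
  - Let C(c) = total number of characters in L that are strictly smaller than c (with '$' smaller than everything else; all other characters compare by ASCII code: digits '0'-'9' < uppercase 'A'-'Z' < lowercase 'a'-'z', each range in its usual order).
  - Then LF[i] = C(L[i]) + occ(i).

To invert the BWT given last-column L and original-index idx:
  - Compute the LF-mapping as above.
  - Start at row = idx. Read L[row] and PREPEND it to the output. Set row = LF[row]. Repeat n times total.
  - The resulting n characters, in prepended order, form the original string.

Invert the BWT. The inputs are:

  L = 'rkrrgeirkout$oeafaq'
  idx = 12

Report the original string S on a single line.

Answer: quokkarefrigerator$

Derivation:
LF mapping: 13 8 14 15 6 3 7 16 9 10 18 17 0 11 4 1 5 2 12
Walk LF starting at row 12, prepending L[row]:
  step 1: row=12, L[12]='$', prepend. Next row=LF[12]=0
  step 2: row=0, L[0]='r', prepend. Next row=LF[0]=13
  step 3: row=13, L[13]='o', prepend. Next row=LF[13]=11
  step 4: row=11, L[11]='t', prepend. Next row=LF[11]=17
  step 5: row=17, L[17]='a', prepend. Next row=LF[17]=2
  step 6: row=2, L[2]='r', prepend. Next row=LF[2]=14
  step 7: row=14, L[14]='e', prepend. Next row=LF[14]=4
  step 8: row=4, L[4]='g', prepend. Next row=LF[4]=6
  step 9: row=6, L[6]='i', prepend. Next row=LF[6]=7
  step 10: row=7, L[7]='r', prepend. Next row=LF[7]=16
  step 11: row=16, L[16]='f', prepend. Next row=LF[16]=5
  step 12: row=5, L[5]='e', prepend. Next row=LF[5]=3
  step 13: row=3, L[3]='r', prepend. Next row=LF[3]=15
  step 14: row=15, L[15]='a', prepend. Next row=LF[15]=1
  step 15: row=1, L[1]='k', prepend. Next row=LF[1]=8
  step 16: row=8, L[8]='k', prepend. Next row=LF[8]=9
  step 17: row=9, L[9]='o', prepend. Next row=LF[9]=10
  step 18: row=10, L[10]='u', prepend. Next row=LF[10]=18
  step 19: row=18, L[18]='q', prepend. Next row=LF[18]=12
Reversed output: quokkarefrigerator$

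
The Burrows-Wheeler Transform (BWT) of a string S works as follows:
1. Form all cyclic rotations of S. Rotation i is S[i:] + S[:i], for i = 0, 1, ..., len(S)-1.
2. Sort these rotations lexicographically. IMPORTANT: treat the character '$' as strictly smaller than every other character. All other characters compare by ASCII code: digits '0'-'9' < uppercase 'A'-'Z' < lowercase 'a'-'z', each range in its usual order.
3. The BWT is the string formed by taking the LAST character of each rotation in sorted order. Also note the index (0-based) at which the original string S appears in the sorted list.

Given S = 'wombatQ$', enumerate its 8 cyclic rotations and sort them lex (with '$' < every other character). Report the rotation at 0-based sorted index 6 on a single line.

Answer: tQ$womba

Derivation:
All 8 rotations (rotation i = S[i:]+S[:i]):
  rot[0] = wombatQ$
  rot[1] = ombatQ$w
  rot[2] = mbatQ$wo
  rot[3] = batQ$wom
  rot[4] = atQ$womb
  rot[5] = tQ$womba
  rot[6] = Q$wombat
  rot[7] = $wombatQ
Sorted (with $ < everything):
  sorted[0] = $wombatQ
  sorted[1] = Q$wombat
  sorted[2] = atQ$womb
  sorted[3] = batQ$wom
  sorted[4] = mbatQ$wo
  sorted[5] = ombatQ$w
  sorted[6] = tQ$womba
  sorted[7] = wombatQ$
sorted[6] = tQ$womba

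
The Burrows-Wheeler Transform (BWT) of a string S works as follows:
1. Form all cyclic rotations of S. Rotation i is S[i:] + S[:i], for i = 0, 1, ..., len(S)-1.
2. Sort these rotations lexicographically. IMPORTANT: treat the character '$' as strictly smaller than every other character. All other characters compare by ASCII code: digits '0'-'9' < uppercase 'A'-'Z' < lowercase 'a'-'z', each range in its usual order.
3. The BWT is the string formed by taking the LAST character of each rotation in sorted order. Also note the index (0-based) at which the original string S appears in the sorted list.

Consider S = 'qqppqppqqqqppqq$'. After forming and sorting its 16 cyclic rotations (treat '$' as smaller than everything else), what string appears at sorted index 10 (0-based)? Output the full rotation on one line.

Answer: qppqqqqppqq$qqpp

Derivation:
All 16 rotations (rotation i = S[i:]+S[:i]):
  rot[0] = qqppqppqqqqppqq$
  rot[1] = qppqppqqqqppqq$q
  rot[2] = ppqppqqqqppqq$qq
  rot[3] = pqppqqqqppqq$qqp
  rot[4] = qppqqqqppqq$qqpp
  rot[5] = ppqqqqppqq$qqppq
  rot[6] = pqqqqppqq$qqppqp
  rot[7] = qqqqppqq$qqppqpp
  rot[8] = qqqppqq$qqppqppq
  rot[9] = qqppqq$qqppqppqq
  rot[10] = qppqq$qqppqppqqq
  rot[11] = ppqq$qqppqppqqqq
  rot[12] = pqq$qqppqppqqqqp
  rot[13] = qq$qqppqppqqqqpp
  rot[14] = q$qqppqppqqqqppq
  rot[15] = $qqppqppqqqqppqq
Sorted (with $ < everything):
  sorted[0] = $qqppqppqqqqppqq
  sorted[1] = ppqppqqqqppqq$qq
  sorted[2] = ppqq$qqppqppqqqq
  sorted[3] = ppqqqqppqq$qqppq
  sorted[4] = pqppqqqqppqq$qqp
  sorted[5] = pqq$qqppqppqqqqp
  sorted[6] = pqqqqppqq$qqppqp
  sorted[7] = q$qqppqppqqqqppq
  sorted[8] = qppqppqqqqppqq$q
  sorted[9] = qppqq$qqppqppqqq
  sorted[10] = qppqqqqppqq$qqpp
  sorted[11] = qq$qqppqppqqqqpp
  sorted[12] = qqppqppqqqqppqq$
  sorted[13] = qqppqq$qqppqppqq
  sorted[14] = qqqppqq$qqppqppq
  sorted[15] = qqqqppqq$qqppqpp
sorted[10] = qppqqqqppqq$qqpp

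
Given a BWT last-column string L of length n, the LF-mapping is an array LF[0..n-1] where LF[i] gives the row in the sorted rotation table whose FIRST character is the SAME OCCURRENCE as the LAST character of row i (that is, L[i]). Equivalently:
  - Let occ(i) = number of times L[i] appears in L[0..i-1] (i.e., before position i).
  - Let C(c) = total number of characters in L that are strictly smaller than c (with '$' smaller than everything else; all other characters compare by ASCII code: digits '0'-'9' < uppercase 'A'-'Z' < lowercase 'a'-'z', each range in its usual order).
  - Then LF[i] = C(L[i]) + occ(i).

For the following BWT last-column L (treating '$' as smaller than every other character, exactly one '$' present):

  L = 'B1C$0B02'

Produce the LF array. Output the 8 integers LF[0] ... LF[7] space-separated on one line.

Answer: 5 3 7 0 1 6 2 4

Derivation:
Char counts: '$':1, '0':2, '1':1, '2':1, 'B':2, 'C':1
C (first-col start): C('$')=0, C('0')=1, C('1')=3, C('2')=4, C('B')=5, C('C')=7
L[0]='B': occ=0, LF[0]=C('B')+0=5+0=5
L[1]='1': occ=0, LF[1]=C('1')+0=3+0=3
L[2]='C': occ=0, LF[2]=C('C')+0=7+0=7
L[3]='$': occ=0, LF[3]=C('$')+0=0+0=0
L[4]='0': occ=0, LF[4]=C('0')+0=1+0=1
L[5]='B': occ=1, LF[5]=C('B')+1=5+1=6
L[6]='0': occ=1, LF[6]=C('0')+1=1+1=2
L[7]='2': occ=0, LF[7]=C('2')+0=4+0=4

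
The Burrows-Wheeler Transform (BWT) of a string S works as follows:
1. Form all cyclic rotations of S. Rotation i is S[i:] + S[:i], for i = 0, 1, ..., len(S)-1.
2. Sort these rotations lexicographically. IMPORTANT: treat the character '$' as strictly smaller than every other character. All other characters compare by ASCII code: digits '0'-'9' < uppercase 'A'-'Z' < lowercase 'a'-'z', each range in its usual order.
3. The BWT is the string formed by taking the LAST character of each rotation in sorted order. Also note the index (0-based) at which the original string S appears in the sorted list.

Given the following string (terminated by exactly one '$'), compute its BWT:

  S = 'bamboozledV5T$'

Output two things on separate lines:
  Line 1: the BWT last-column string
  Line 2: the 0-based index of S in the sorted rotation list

All 14 rotations (rotation i = S[i:]+S[:i]):
  rot[0] = bamboozledV5T$
  rot[1] = amboozledV5T$b
  rot[2] = mboozledV5T$ba
  rot[3] = boozledV5T$bam
  rot[4] = oozledV5T$bamb
  rot[5] = ozledV5T$bambo
  rot[6] = zledV5T$bamboo
  rot[7] = ledV5T$bambooz
  rot[8] = edV5T$bamboozl
  rot[9] = dV5T$bamboozle
  rot[10] = V5T$bamboozled
  rot[11] = 5T$bamboozledV
  rot[12] = T$bamboozledV5
  rot[13] = $bamboozledV5T
Sorted (with $ < everything):
  sorted[0] = $bamboozledV5T  (last char: 'T')
  sorted[1] = 5T$bamboozledV  (last char: 'V')
  sorted[2] = T$bamboozledV5  (last char: '5')
  sorted[3] = V5T$bamboozled  (last char: 'd')
  sorted[4] = amboozledV5T$b  (last char: 'b')
  sorted[5] = bamboozledV5T$  (last char: '$')
  sorted[6] = boozledV5T$bam  (last char: 'm')
  sorted[7] = dV5T$bamboozle  (last char: 'e')
  sorted[8] = edV5T$bamboozl  (last char: 'l')
  sorted[9] = ledV5T$bambooz  (last char: 'z')
  sorted[10] = mboozledV5T$ba  (last char: 'a')
  sorted[11] = oozledV5T$bamb  (last char: 'b')
  sorted[12] = ozledV5T$bambo  (last char: 'o')
  sorted[13] = zledV5T$bamboo  (last char: 'o')
Last column: TV5db$melzaboo
Original string S is at sorted index 5

Answer: TV5db$melzaboo
5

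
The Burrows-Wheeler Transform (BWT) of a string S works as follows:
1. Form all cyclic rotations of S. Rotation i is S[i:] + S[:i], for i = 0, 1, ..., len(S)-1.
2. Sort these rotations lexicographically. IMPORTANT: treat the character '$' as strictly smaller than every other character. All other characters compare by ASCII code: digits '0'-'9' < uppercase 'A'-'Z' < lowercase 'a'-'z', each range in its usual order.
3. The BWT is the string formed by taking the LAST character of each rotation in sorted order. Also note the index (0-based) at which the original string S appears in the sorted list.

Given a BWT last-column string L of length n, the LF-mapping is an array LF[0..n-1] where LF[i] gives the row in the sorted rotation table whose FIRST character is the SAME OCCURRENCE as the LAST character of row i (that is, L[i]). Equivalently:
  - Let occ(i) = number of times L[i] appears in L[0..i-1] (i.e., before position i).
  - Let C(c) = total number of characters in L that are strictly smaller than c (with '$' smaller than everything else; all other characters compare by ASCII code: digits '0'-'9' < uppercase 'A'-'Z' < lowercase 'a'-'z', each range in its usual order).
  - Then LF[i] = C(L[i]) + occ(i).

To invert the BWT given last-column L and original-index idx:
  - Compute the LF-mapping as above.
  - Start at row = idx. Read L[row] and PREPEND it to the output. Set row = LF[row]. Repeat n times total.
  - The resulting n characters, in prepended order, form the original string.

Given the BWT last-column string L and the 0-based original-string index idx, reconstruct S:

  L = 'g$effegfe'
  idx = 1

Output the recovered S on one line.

LF mapping: 7 0 1 4 5 2 8 6 3
Walk LF starting at row 1, prepending L[row]:
  step 1: row=1, L[1]='$', prepend. Next row=LF[1]=0
  step 2: row=0, L[0]='g', prepend. Next row=LF[0]=7
  step 3: row=7, L[7]='f', prepend. Next row=LF[7]=6
  step 4: row=6, L[6]='g', prepend. Next row=LF[6]=8
  step 5: row=8, L[8]='e', prepend. Next row=LF[8]=3
  step 6: row=3, L[3]='f', prepend. Next row=LF[3]=4
  step 7: row=4, L[4]='f', prepend. Next row=LF[4]=5
  step 8: row=5, L[5]='e', prepend. Next row=LF[5]=2
  step 9: row=2, L[2]='e', prepend. Next row=LF[2]=1
Reversed output: eeffegfg$

Answer: eeffegfg$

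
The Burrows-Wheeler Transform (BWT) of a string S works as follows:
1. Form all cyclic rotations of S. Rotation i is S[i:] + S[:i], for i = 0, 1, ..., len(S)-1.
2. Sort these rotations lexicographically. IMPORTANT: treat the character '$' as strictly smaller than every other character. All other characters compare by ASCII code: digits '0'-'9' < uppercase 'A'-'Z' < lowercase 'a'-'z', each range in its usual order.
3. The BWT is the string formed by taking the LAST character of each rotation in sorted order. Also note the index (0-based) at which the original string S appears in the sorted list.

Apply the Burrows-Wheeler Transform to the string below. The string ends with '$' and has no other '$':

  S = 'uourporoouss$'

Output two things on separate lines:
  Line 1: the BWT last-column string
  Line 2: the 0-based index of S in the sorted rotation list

All 13 rotations (rotation i = S[i:]+S[:i]):
  rot[0] = uourporoouss$
  rot[1] = ourporoouss$u
  rot[2] = urporoouss$uo
  rot[3] = rporoouss$uou
  rot[4] = poroouss$uour
  rot[5] = oroouss$uourp
  rot[6] = roouss$uourpo
  rot[7] = oouss$uourpor
  rot[8] = ouss$uourporo
  rot[9] = uss$uourporoo
  rot[10] = ss$uourporoou
  rot[11] = s$uourporoous
  rot[12] = $uourporoouss
Sorted (with $ < everything):
  sorted[0] = $uourporoouss  (last char: 's')
  sorted[1] = oouss$uourpor  (last char: 'r')
  sorted[2] = oroouss$uourp  (last char: 'p')
  sorted[3] = ourporoouss$u  (last char: 'u')
  sorted[4] = ouss$uourporo  (last char: 'o')
  sorted[5] = poroouss$uour  (last char: 'r')
  sorted[6] = roouss$uourpo  (last char: 'o')
  sorted[7] = rporoouss$uou  (last char: 'u')
  sorted[8] = s$uourporoous  (last char: 's')
  sorted[9] = ss$uourporoou  (last char: 'u')
  sorted[10] = uourporoouss$  (last char: '$')
  sorted[11] = urporoouss$uo  (last char: 'o')
  sorted[12] = uss$uourporoo  (last char: 'o')
Last column: srpuorousu$oo
Original string S is at sorted index 10

Answer: srpuorousu$oo
10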